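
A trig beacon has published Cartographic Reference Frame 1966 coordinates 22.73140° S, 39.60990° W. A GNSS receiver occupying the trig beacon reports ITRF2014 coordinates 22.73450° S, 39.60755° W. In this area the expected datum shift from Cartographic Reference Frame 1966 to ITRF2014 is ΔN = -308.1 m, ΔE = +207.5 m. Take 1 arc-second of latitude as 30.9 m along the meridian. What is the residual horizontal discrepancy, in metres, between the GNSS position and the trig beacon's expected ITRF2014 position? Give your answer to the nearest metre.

Observed coordinate differences: Δφ = -0.00310°, Δλ = +0.00235°.
Converting to metres (1° lat = 111240 m, cos φ = 0.922326): observed ΔN = -344.8 m, observed ΔE = 241.1 m.
Subtracting the expected shift leaves a residual of -344.8 − (-308.1) = -36.7 m north and 241.1 − (207.5) = 33.6 m east.
Residual distance = √((-36.7)² + 33.6²) = 49.8 m.

50 m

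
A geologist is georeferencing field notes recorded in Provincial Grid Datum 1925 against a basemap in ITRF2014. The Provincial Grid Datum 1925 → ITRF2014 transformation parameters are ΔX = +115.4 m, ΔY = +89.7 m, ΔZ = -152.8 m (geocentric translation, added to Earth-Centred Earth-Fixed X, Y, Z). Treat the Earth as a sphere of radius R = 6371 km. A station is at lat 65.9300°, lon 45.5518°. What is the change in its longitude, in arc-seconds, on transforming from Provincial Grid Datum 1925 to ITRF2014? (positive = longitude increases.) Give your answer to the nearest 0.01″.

sin φ = 0.913048, cos φ = 0.407852, sin λ = 0.713884, cos λ = 0.700264.
East component: ΔE = −sin λ·ΔX + cos λ·ΔY = −(0.713884)(115.4) + (0.700264)(89.7) = -19.57 m.
1° of latitude spans πR/180 = 111195 m; at latitude φ, 1° of longitude spans that × cos φ = 45351.1 m, so Δλ = -19.57 / 45351.1 × 3600 = -1.553″.

Δλ = -1.55″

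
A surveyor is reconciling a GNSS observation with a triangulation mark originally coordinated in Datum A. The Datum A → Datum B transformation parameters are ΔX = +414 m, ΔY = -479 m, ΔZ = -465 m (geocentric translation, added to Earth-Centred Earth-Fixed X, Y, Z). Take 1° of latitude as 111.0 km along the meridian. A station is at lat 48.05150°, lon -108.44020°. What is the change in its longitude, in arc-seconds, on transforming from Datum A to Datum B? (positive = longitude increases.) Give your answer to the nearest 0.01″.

sin φ = 0.743746, cos φ = 0.668462, sin λ = -0.948654, cos λ = -0.316315.
East component: ΔE = −sin λ·ΔX + cos λ·ΔY = −(-0.948654)(414) + (-0.316315)(-479) = 544.26 m.
1° of latitude spans 111000 m; at latitude φ, 1° of longitude spans that × cos φ = 74199.3 m, so Δλ = 544.26 / 74199.3 × 3600 = 26.406″.

Δλ = 26.41″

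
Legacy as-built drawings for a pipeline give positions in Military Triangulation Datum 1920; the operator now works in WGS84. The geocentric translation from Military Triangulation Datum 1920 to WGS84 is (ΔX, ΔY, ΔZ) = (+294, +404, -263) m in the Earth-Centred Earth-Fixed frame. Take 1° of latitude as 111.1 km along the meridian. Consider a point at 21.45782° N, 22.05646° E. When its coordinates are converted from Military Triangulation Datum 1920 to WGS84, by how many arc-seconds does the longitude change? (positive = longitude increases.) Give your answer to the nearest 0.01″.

Δλ = 9.19″

sin φ = 0.365816, cos φ = 0.930687, sin λ = 0.375520, cos λ = 0.926814.
East component: ΔE = −sin λ·ΔX + cos λ·ΔY = −(0.375520)(294) + (0.926814)(404) = 264.03 m.
1° of latitude spans 111100 m; at latitude φ, 1° of longitude spans that × cos φ = 103399.3 m, so Δλ = 264.03 / 103399.3 × 3600 = 9.193″.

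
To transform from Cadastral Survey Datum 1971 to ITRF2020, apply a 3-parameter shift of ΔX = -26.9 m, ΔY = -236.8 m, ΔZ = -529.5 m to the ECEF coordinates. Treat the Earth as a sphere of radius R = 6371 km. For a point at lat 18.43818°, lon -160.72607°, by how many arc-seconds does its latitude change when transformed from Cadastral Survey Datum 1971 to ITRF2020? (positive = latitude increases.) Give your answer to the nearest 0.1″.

Δφ = -17.3″

sin φ = 0.316281, cos φ = 0.948665, sin λ = -0.330085, cos λ = -0.943951.
North component: ΔN = −sin φ cos λ·ΔX − sin φ sin λ·ΔY + cos φ·ΔZ = −(0.316281)(-0.943951)(-26.9) − (0.316281)(-0.330085)(-236.8) + (0.948665)(-529.5) = -535.07 m.
1° of latitude spans πR/180 = 111195 m, so Δφ = -535.07 / 111195 × 3600 = -17.323″.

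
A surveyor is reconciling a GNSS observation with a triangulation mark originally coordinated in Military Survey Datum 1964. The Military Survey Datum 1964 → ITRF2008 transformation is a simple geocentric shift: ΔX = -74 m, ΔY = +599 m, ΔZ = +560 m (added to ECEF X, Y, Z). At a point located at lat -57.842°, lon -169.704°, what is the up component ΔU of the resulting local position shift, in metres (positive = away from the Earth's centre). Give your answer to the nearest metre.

ΔU = -492 m

The local up (radial) axis is (cos φ cos λ, cos φ sin λ, sin φ), giving ΔU = 38.753 − 56.984 − 474.087 = -492.32 m.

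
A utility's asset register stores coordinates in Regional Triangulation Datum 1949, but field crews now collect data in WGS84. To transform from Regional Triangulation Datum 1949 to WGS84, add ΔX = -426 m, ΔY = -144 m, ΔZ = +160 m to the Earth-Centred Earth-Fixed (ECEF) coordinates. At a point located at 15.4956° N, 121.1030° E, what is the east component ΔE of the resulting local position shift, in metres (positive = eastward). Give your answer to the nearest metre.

ΔE = 439 m

At φ = 15.4956°, λ = 121.1030°: sin φ = 0.267164, cos φ = 0.963651, sin λ = 0.856240, cos λ = -0.516578.
ΔE = −sin λ·ΔX + cos λ·ΔY = −(0.856240)·(-426) + (-0.516578)·(-144) = 439.15 m.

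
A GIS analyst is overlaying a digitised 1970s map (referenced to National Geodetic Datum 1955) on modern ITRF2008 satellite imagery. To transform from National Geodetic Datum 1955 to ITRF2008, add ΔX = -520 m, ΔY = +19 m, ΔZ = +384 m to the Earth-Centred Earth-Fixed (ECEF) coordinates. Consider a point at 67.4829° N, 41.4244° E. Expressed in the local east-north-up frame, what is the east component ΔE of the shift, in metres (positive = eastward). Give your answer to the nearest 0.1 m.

At φ = 67.4829°, λ = 41.4244°: sin φ = 0.923765, cos φ = 0.382959, sin λ = 0.661631, cos λ = 0.749829.
ΔE = −sin λ·ΔX + cos λ·ΔY = −(0.661631)·(-520) + (0.749829)·(19) = 358.30 m.

ΔE = 358.3 m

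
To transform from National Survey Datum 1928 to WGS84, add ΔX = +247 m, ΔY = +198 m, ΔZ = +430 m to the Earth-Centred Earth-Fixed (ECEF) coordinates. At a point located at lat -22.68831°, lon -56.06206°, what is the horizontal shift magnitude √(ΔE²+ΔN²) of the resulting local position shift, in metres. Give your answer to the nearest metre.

At φ = -22.68831°, λ = -56.06206°: sin φ = -0.385718, cos φ = 0.922617, sin λ = -0.829643, cos λ = 0.558295.
ΔE = −sin λ·ΔX + cos λ·ΔY = −(-0.829643)·(247) + (0.558295)·(198) = 315.46 m.
ΔN = −sin φ cos λ·ΔX − sin φ sin λ·ΔY + cos φ·ΔZ = −(-0.385718)(0.558295)(247) − (-0.385718)(-0.829643)(198) + (0.922617)(430) = 386.55 m.
Horizontal magnitude = √(ΔE² + ΔN²) = √(315.46² + 386.55²) = 498.94 m.

499 m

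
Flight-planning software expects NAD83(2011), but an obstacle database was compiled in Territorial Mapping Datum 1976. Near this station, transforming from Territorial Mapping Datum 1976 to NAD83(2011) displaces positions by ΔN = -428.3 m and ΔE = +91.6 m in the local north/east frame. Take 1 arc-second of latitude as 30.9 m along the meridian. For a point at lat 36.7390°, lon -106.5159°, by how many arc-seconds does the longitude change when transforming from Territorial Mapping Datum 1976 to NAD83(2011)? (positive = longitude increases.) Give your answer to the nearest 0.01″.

At latitude 36.7390°, cos φ = 0.801369.
1″ of longitude at this latitude = 30.90 × cos φ = 24.7623 m, so Δλ = 91.6 / 24.7623 = 3.699″.

Δλ = 3.70″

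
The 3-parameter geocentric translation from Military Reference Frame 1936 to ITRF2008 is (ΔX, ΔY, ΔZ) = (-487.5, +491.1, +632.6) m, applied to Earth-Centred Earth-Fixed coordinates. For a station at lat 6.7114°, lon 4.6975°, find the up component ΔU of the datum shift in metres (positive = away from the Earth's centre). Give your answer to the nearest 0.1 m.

ΔU = -368.7 m

At φ = 6.7114°, λ = 4.6975°: sin φ = 0.116868, cos φ = 0.993147, sin λ = 0.081895, cos λ = 0.996641.
ΔU = cos φ cos λ·ΔX + cos φ sin λ·ΔY + sin φ·ΔZ = (0.993147)(0.996641)(-487.5) + (0.993147)(0.081895)(491.1) + (0.116868)(632.6) = -368.66 m.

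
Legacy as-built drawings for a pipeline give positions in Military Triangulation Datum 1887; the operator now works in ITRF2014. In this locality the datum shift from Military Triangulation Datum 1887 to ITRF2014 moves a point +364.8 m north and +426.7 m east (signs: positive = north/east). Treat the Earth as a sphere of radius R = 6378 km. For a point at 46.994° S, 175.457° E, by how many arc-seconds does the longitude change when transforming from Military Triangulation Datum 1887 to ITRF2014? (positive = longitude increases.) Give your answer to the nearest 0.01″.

At latitude -46.994°, cos φ = 0.682075.
One radian of longitude at latitude φ spans R cos φ, so Δλ = ΔE / (R cos φ) = 426.7 / (6378000 × 0.682075) = 9.8086e-05 rad = 20.232″.

Δλ = 20.23″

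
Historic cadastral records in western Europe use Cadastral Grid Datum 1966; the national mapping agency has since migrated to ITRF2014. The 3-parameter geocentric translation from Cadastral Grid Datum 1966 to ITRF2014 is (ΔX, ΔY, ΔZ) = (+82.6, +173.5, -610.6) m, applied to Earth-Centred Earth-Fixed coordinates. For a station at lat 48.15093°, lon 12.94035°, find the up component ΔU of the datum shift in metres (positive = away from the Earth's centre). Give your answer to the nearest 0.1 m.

ΔU = -375.2 m

At φ = 48.15093°, λ = 12.94035°: sin φ = 0.744905, cos φ = 0.667171, sin λ = 0.223937, cos λ = 0.974604.
ΔU = cos φ cos λ·ΔX + cos φ sin λ·ΔY + sin φ·ΔZ = (0.667171)(0.974604)(82.6) + (0.667171)(0.223937)(173.5) + (0.744905)(-610.6) = -375.21 m.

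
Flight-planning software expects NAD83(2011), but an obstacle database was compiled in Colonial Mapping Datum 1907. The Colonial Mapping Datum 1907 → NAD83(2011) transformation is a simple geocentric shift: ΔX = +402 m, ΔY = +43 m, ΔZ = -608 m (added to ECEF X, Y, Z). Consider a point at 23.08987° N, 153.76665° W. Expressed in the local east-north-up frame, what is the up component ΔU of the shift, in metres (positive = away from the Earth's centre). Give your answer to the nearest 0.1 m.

At φ = 23.08987°, λ = -153.76665°: sin φ = 0.392174, cos φ = 0.919891, sin λ = -0.442028, cos λ = -0.897001.
ΔU = cos φ cos λ·ΔX + cos φ sin λ·ΔY + sin φ·ΔZ = (0.919891)(-0.897001)(402) + (0.919891)(-0.442028)(43) + (0.392174)(-608) = -587.63 m.

ΔU = -587.6 m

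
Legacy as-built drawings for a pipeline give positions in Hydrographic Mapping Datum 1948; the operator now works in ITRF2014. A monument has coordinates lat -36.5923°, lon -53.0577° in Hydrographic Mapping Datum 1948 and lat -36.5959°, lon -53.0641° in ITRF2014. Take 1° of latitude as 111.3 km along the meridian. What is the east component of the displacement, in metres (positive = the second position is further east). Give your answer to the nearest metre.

Δφ = -36.5959° − -36.5923° = -0.0036°; Δλ = -53.0641° − -53.0577° = -0.0064°.
ΔN = Δφ × 111300 = -400.7 m; ΔE = Δλ × 111300 × cos(-36.5923°) = -0.0064 × 111300 × 0.802898 = -571.9 m.

ΔE = -572 m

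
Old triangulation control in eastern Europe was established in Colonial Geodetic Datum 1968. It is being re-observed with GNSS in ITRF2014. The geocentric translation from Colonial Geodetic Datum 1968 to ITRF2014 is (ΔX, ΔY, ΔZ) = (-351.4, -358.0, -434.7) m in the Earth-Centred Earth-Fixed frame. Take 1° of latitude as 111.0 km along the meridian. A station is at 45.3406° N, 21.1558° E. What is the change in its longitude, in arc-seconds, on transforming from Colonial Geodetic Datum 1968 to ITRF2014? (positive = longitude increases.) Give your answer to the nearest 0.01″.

sin φ = 0.711298, cos φ = 0.702891, sin λ = 0.360905, cos λ = 0.932602.
East component: ΔE = −sin λ·ΔX + cos λ·ΔY = −(0.360905)(-351.4) + (0.932602)(-358.0) = -207.05 m.
1° of latitude spans 111000 m; at latitude φ, 1° of longitude spans that × cos φ = 78020.9 m, so Δλ = -207.05 / 78020.9 × 3600 = -9.554″.

Δλ = -9.55″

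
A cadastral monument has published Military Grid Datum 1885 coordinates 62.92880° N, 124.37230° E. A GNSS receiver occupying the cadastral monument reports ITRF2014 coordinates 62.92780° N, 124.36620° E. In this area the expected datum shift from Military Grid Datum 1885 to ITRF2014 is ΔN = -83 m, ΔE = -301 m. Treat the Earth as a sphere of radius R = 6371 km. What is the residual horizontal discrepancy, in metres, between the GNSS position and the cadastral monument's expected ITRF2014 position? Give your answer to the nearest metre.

Observed coordinate differences: Δφ = -0.00100°, Δλ = -0.00610°.
Converting to metres (1° lat = 111195 m, cos φ = 0.455097): observed ΔN = -111.2 m, observed ΔE = -308.7 m.
Subtracting the expected shift leaves a residual of -111.2 − (-83) = -28.2 m north and -308.7 − (-301) = -7.7 m east.
Residual distance = √((-28.2)² + (-7.7)²) = 29.2 m.

29 m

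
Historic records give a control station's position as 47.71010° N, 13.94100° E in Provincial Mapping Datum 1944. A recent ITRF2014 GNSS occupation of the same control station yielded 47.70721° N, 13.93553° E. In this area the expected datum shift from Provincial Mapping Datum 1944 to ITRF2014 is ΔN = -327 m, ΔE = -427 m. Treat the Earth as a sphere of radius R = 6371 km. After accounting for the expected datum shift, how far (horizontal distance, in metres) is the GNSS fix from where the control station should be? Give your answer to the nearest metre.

19 m

Observed coordinate differences: Δφ = -0.00289°, Δλ = -0.00547°.
Converting to metres (1° lat = 111195 m, cos φ = 0.672882): observed ΔN = -321.4 m, observed ΔE = -409.3 m.
Subtracting the expected shift leaves a residual of -321.4 − (-327) = 5.6 m north and -409.3 − (-427) = 17.7 m east.
Residual distance = √(5.6² + 17.7²) = 18.6 m.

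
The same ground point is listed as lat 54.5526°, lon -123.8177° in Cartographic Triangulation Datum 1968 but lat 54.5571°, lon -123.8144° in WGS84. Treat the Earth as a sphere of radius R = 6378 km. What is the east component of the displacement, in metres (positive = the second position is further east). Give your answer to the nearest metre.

Δφ = 54.5571° − 54.5526° = +0.0045°; Δλ = -123.8144° − -123.8177° = +0.0033°.
1° along a meridian = πR/180 = 111317 m.
ΔN = Δφ × 111317 = 500.9 m; ΔE = Δλ × 111317 × cos(54.5526°) = +0.0033 × 111317 × 0.579955 = 213.0 m.

ΔE = 213 m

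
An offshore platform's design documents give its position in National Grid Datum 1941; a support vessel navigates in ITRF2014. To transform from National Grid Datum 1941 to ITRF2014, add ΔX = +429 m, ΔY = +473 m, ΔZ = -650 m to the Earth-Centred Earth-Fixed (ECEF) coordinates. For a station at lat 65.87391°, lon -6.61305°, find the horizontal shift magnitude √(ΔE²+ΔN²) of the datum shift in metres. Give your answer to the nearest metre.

797 m

At φ = 65.87391°, λ = -6.61305°: sin φ = 0.912648, cos φ = 0.408746, sin λ = -0.115163, cos λ = 0.993347.
ΔE = −sin λ·ΔX + cos λ·ΔY = −(-0.115163)·(429) + (0.993347)·(473) = 519.26 m.
ΔN = −sin φ cos λ·ΔX − sin φ sin λ·ΔY + cos φ·ΔZ = −(0.912648)(0.993347)(429) − (0.912648)(-0.115163)(473) + (0.408746)(-650) = -604.89 m.
Horizontal magnitude = √(ΔE² + ΔN²) = √(519.26² + (-604.89)²) = 797.20 m.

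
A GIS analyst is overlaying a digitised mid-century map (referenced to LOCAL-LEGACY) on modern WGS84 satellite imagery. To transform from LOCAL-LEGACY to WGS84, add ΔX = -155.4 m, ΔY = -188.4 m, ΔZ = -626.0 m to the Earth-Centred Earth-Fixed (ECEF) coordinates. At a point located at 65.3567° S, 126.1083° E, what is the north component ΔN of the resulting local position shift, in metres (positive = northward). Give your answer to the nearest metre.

The local north axis is (−sin φ cos λ, −sin φ sin λ, cos φ), giving ΔN = 83.238 − 138.346 − 261.022 = -316.13 m.

ΔN = -316 m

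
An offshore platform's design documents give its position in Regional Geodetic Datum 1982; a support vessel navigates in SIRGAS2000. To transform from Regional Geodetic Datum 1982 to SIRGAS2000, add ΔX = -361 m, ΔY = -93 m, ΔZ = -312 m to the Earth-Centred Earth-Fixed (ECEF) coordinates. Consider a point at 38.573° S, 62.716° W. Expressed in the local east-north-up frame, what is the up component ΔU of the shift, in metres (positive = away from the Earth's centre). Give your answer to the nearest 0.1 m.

At φ = -38.573°, λ = -62.716°: sin φ = -0.623511, cos φ = 0.781814, sin λ = -0.888745, cos λ = 0.458401.
ΔU = cos φ cos λ·ΔX + cos φ sin λ·ΔY + sin φ·ΔZ = (0.781814)(0.458401)(-361) + (0.781814)(-0.888745)(-93) + (-0.623511)(-312) = 129.78 m.

ΔU = 129.8 m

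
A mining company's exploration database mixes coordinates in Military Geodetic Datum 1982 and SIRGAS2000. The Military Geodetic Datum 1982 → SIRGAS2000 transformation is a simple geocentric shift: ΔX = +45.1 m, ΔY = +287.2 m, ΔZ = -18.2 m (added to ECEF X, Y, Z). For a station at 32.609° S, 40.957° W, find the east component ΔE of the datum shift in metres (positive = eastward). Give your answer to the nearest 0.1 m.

ΔE = 246.5 m

At φ = -32.609°, λ = -40.957°: sin φ = -0.538903, cos φ = 0.842368, sin λ = -0.655492, cos λ = 0.755202.
ΔE = −sin λ·ΔX + cos λ·ΔY = −(-0.655492)·(45.1) + (0.755202)·(287.2) = 246.46 m.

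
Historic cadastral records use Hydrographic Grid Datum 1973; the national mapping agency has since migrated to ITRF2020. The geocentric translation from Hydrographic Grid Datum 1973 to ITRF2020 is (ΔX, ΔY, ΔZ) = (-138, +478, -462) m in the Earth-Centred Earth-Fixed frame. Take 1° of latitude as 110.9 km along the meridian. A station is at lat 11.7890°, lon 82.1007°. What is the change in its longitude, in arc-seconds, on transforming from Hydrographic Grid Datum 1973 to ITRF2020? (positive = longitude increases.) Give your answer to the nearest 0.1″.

Δλ = 6.7″

sin φ = 0.204308, cos φ = 0.978907, sin λ = 0.990511, cos λ = 0.137432.
East component: ΔE = −sin λ·ΔX + cos λ·ΔY = −(0.990511)(-138) + (0.137432)(478) = 202.38 m.
1° of latitude spans 110900 m; at latitude φ, 1° of longitude spans that × cos φ = 108560.7 m, so Δλ = 202.38 / 108560.7 × 3600 = 6.711″.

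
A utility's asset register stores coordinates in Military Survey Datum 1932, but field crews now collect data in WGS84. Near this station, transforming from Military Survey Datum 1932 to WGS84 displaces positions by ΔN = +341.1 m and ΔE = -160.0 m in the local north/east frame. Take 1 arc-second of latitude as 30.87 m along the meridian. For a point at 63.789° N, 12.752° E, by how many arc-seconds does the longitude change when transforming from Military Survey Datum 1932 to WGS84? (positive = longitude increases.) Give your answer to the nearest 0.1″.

Δλ = -11.7″

At latitude 63.789°, cos φ = 0.441678.
1″ of longitude at this latitude = 30.87 × cos φ = 13.6346 m, so Δλ = -160.0 / 13.6346 = -11.735″.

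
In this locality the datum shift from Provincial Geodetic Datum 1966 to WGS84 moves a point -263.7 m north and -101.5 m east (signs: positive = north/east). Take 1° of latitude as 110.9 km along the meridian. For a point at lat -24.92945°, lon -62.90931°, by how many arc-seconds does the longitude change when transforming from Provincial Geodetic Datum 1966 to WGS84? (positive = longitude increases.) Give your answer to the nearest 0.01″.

Δλ = -3.63″

At latitude -24.92945°, cos φ = 0.906827.
1° of longitude at this latitude = 110.9 × cos φ = 100.57 km, so Δλ = -101.5 / 100567.2 = -0.0010093° = -3.633″.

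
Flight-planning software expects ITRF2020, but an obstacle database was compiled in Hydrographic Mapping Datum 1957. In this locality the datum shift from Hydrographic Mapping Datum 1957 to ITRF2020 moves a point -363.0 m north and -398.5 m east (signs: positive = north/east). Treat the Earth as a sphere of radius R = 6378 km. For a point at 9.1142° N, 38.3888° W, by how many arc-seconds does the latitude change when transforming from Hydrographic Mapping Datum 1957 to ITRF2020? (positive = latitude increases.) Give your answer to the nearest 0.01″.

On a sphere of radius R, 1 rad of latitude = R, so Δφ = ΔN / R = -363.0 / 6378000 = -5.6914e-05 rad = -11.739″.

Δφ = -11.74″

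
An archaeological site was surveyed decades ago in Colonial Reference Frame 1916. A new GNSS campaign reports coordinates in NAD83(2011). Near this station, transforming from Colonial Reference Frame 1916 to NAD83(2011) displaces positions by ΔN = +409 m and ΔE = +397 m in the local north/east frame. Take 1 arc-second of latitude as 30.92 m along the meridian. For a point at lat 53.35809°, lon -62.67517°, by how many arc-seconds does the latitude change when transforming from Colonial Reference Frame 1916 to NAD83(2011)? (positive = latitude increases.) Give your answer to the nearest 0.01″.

Δφ = 13.23″

1″ of latitude = 30.92 m, so Δφ = 409.0 / 30.92 = 13.228″.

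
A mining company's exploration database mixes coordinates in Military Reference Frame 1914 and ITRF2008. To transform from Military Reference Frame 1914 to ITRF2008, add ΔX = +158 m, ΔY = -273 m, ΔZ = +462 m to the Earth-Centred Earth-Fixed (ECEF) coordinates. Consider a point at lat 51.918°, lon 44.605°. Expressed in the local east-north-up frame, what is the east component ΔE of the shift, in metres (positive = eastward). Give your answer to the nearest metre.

ΔE = -305 m

The local east axis at (φ, λ) is (−sin λ, cos λ, 0), so ΔE = −sin(44.605°)·158 + cos(44.605°)·(-273) = -305.32 m.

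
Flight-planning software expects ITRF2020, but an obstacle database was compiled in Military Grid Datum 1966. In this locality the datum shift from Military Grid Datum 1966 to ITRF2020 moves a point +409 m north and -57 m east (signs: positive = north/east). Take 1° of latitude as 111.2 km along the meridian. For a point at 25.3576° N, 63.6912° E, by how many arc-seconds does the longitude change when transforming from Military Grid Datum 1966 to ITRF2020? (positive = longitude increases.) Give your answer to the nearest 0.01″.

Δλ = -2.04″

At latitude 25.3576°, cos φ = 0.903652.
1° of longitude at this latitude = 111.2 × cos φ = 100.49 km, so Δλ = -57.0 / 100486.2 = -0.0005672° = -2.042″.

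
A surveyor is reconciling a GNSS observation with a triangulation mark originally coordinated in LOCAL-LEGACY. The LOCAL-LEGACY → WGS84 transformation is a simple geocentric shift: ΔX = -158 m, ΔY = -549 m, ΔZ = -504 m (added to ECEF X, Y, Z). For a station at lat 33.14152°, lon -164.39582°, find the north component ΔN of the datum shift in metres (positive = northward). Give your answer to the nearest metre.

ΔN = -586 m

At φ = 33.14152°, λ = -164.39582°: sin φ = 0.546709, cos φ = 0.837323, sin λ = -0.268990, cos λ = -0.963143.
ΔN = −sin φ cos λ·ΔX − sin φ sin λ·ΔY + cos φ·ΔZ = −(0.546709)(-0.963143)(-158) − (0.546709)(-0.268990)(-549) + (0.837323)(-504) = -585.94 m.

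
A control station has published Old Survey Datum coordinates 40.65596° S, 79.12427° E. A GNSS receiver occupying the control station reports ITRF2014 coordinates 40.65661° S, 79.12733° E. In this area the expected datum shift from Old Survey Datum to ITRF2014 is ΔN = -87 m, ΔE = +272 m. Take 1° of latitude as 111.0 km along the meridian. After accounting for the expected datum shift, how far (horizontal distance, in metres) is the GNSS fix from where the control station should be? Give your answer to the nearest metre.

Observed coordinate differences: Δφ = -0.00065°, Δλ = +0.00306°.
Converting to metres (1° lat = 111000 m, cos φ = 0.758635): observed ΔN = -72.2 m, observed ΔE = 257.7 m.
Subtracting the expected shift leaves a residual of -72.2 − (-87) = 14.8 m north and 257.7 − (272) = -14.3 m east.
Residual distance = √(14.8² + (-14.3)²) = 20.6 m.

21 m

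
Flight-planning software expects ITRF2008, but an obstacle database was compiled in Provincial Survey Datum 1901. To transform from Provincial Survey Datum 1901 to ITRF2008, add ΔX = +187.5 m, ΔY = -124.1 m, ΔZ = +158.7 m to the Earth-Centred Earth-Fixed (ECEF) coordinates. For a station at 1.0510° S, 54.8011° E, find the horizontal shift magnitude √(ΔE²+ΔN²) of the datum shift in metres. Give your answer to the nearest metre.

275 m

At φ = -1.0510°, λ = 54.8011°: sin φ = -0.018342, cos φ = 0.999832, sin λ = 0.817156, cos λ = 0.576417.
ΔE = −sin λ·ΔX + cos λ·ΔY = −(0.817156)·(187.5) + (0.576417)·(-124.1) = -224.75 m.
ΔN = −sin φ cos λ·ΔX − sin φ sin λ·ΔY + cos φ·ΔZ = −(-0.018342)(0.576417)(187.5) − (-0.018342)(0.817156)(-124.1) + (0.999832)(158.7) = 158.80 m.
Horizontal magnitude = √(ΔE² + ΔN²) = √((-224.75)² + 158.80²) = 275.19 m.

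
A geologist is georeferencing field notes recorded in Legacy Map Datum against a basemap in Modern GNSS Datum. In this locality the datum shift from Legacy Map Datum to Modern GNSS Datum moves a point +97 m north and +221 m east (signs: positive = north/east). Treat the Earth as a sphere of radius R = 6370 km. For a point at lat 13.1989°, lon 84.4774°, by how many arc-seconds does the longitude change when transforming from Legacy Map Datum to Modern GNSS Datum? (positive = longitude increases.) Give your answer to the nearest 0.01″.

At latitude 13.1989°, cos φ = 0.973583.
One radian of longitude at latitude φ spans R cos φ, so Δλ = ΔE / (R cos φ) = 221.0 / (6370000 × 0.973583) = 3.5635e-05 rad = 7.350″.

Δλ = 7.35″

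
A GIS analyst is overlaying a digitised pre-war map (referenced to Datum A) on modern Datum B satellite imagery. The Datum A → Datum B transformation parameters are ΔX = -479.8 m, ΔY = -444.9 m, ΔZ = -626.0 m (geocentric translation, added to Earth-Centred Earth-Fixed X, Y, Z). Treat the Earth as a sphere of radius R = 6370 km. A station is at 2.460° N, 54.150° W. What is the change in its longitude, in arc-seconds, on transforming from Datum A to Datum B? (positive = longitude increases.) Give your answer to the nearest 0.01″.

sin φ = 0.042922, cos φ = 0.999078, sin λ = -0.810553, cos λ = 0.585665.
East component: ΔE = −sin λ·ΔX + cos λ·ΔY = −(-0.810553)(-479.8) + (0.585665)(-444.9) = -649.47 m.
1° of latitude spans πR/180 = 111177 m; at latitude φ, 1° of longitude spans that × cos φ = 111075.0 m, so Δλ = -649.47 / 111075.0 × 3600 = -21.050″.

Δλ = -21.05″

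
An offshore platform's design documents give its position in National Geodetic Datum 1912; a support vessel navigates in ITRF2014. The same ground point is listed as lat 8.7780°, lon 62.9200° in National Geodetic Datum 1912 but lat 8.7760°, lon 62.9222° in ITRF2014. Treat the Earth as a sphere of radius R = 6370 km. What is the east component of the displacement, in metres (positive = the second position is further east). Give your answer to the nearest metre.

Δφ = 8.7760° − 8.7780° = -0.0020°; Δλ = 62.9222° − 62.9200° = +0.0022°.
1° along a meridian = πR/180 = 111177 m.
ΔN = Δφ × 111177 = -222.4 m; ΔE = Δλ × 111177 × cos(8.7780°) = +0.0022 × 111177 × 0.988287 = 241.7 m.

ΔE = 242 m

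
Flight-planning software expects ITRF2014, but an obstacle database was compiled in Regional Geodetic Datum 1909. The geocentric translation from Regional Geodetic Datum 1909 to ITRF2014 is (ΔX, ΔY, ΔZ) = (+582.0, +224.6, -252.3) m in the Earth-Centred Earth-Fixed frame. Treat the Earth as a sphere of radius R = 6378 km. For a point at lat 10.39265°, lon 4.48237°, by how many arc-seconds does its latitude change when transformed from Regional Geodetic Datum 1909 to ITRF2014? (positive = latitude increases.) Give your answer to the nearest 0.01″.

sin φ = 0.180393, cos φ = 0.983595, sin λ = 0.078152, cos λ = 0.996941.
North component: ΔN = −sin φ cos λ·ΔX − sin φ sin λ·ΔY + cos φ·ΔZ = −(0.180393)(0.996941)(582.0) − (0.180393)(0.078152)(224.6) + (0.983595)(-252.3) = -355.99 m.
1° of latitude spans πR/180 = 111317 m, so Δφ = -355.99 / 111317 × 3600 = -11.513″.

Δφ = -11.51″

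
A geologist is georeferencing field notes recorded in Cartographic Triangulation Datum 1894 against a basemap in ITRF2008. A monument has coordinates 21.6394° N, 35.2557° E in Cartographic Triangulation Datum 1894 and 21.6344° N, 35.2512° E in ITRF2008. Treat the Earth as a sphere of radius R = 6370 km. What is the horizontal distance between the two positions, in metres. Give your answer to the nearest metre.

Δφ = 21.6344° − 21.6394° = -0.0050°; Δλ = 35.2512° − 35.2557° = -0.0045°.
1° along a meridian = πR/180 = 111177 m.
ΔN = Δφ × 111177 = -555.9 m; ΔE = Δλ × 111177 × cos(21.6394°) = -0.0045 × 111177 × 0.929523 = -465.0 m.
Distance = √(ΔE² + ΔN²) = √((-465.0)² + (-555.9)²) = 724.8 m.

725 m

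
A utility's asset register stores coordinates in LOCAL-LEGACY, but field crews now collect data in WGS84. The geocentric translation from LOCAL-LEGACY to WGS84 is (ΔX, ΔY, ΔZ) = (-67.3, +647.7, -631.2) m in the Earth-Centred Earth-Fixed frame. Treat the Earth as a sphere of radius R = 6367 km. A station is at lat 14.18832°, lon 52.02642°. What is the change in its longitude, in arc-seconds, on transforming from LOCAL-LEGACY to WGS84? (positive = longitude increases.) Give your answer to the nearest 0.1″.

Δλ = 15.1″

sin φ = 0.245110, cos φ = 0.969495, sin λ = 0.788295, cos λ = 0.615298.
East component: ΔE = −sin λ·ΔX + cos λ·ΔY = −(0.788295)(-67.3) + (0.615298)(647.7) = 451.58 m.
1° of latitude spans πR/180 = 111125 m; at latitude φ, 1° of longitude spans that × cos φ = 107735.3 m, so Δλ = 451.58 / 107735.3 × 3600 = 15.090″.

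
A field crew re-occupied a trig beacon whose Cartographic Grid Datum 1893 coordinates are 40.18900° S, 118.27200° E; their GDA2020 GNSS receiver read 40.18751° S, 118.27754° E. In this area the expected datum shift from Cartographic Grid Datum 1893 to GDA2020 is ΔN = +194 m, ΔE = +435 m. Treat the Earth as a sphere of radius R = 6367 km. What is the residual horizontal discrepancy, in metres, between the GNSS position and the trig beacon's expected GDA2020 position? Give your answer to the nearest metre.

Observed coordinate differences: Δφ = +0.00149°, Δλ = +0.00554°.
Converting to metres (1° lat = 111125 m, cos φ = 0.763920): observed ΔN = 165.6 m, observed ΔE = 470.3 m.
Subtracting the expected shift leaves a residual of 165.6 − (194) = -28.4 m north and 470.3 − (435) = 35.3 m east.
Residual distance = √((-28.4)² + 35.3²) = 45.3 m.

45 m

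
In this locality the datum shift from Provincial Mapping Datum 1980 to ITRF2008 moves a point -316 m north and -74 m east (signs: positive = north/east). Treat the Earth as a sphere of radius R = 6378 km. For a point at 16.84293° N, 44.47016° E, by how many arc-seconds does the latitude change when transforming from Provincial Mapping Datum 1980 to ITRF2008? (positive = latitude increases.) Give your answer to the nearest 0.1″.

Δφ = -10.2″

On a sphere of radius R, 1 rad of latitude = R, so Δφ = ΔN / R = -316.0 / 6378000 = -4.9545e-05 rad = -10.219″.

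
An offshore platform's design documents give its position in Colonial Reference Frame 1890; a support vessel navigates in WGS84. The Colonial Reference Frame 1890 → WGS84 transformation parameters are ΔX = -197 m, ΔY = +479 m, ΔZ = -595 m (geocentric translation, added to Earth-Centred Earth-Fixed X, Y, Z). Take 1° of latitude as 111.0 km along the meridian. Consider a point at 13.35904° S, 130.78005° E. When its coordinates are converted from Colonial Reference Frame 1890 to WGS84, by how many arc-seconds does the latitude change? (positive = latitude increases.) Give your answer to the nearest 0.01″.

Δφ = -15.09″

sin φ = -0.231052, cos φ = 0.972941, sin λ = 0.757223, cos λ = -0.653157.
North component: ΔN = −sin φ cos λ·ΔX − sin φ sin λ·ΔY + cos φ·ΔZ = −(-0.231052)(-0.653157)(-197) − (-0.231052)(0.757223)(479) + (0.972941)(-595) = -465.37 m.
1° of latitude spans 111000 m, so Δφ = -465.37 / 111000 × 3600 = -15.093″.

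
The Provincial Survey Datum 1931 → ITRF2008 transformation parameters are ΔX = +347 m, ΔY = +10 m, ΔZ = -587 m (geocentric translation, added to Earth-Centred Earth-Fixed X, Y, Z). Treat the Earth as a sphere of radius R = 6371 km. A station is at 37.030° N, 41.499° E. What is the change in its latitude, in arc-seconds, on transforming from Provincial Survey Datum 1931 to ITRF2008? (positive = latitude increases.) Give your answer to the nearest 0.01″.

Δφ = -20.37″

sin φ = 0.602233, cos φ = 0.798320, sin λ = 0.662607, cos λ = 0.748967.
North component: ΔN = −sin φ cos λ·ΔX − sin φ sin λ·ΔY + cos φ·ΔZ = −(0.602233)(0.748967)(347) − (0.602233)(0.662607)(10) + (0.798320)(-587) = -629.12 m.
1° of latitude spans πR/180 = 111195 m, so Δφ = -629.12 / 111195 × 3600 = -20.368″.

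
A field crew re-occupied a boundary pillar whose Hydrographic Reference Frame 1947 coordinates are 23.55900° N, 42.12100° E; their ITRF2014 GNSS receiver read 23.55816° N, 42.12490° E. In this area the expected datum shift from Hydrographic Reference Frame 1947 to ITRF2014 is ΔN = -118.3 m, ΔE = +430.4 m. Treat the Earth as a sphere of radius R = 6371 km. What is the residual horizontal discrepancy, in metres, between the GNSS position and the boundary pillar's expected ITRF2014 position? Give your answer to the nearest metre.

41 m

Observed coordinate differences: Δφ = -0.00084°, Δλ = +0.00390°.
Converting to metres (1° lat = 111195 m, cos φ = 0.916649): observed ΔN = -93.4 m, observed ΔE = 397.5 m.
Subtracting the expected shift leaves a residual of -93.4 − (-118.3) = 24.9 m north and 397.5 − (430.4) = -32.9 m east.
Residual distance = √(24.9² + (-32.9)²) = 41.2 m.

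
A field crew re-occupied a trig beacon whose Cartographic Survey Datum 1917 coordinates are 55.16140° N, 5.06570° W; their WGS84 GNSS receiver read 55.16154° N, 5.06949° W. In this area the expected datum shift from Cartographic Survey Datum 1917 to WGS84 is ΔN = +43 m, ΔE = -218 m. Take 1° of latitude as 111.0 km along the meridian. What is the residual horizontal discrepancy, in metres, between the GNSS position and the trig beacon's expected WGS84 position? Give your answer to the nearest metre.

Observed coordinate differences: Δφ = +0.00014°, Δλ = -0.00379°.
Converting to metres (1° lat = 111000 m, cos φ = 0.571267): observed ΔN = 15.5 m, observed ΔE = -240.3 m.
Subtracting the expected shift leaves a residual of 15.5 − (43) = -27.5 m north and -240.3 − (-218) = -22.3 m east.
Residual distance = √((-27.5)² + (-22.3)²) = 35.4 m.

35 m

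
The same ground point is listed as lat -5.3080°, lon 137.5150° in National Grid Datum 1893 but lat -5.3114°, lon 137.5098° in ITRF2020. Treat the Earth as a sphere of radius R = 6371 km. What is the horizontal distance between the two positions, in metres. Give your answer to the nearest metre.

Δφ = -5.3114° − -5.3080° = -0.0034°; Δλ = 137.5098° − 137.5150° = -0.0052°.
1° along a meridian = πR/180 = 111195 m.
ΔN = Δφ × 111195 = -378.1 m; ΔE = Δλ × 111195 × cos(-5.3080°) = -0.0052 × 111195 × 0.995712 = -575.7 m.
Distance = √(ΔE² + ΔN²) = √((-575.7)² + (-378.1)²) = 688.8 m.

689 m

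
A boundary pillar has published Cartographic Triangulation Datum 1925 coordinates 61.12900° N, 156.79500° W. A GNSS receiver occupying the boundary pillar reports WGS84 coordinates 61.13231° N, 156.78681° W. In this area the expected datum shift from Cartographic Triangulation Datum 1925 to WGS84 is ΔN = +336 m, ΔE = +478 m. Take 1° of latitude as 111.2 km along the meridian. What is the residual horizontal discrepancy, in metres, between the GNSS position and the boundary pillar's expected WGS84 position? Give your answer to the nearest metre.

Observed coordinate differences: Δφ = +0.00331°, Δλ = +0.00819°.
Converting to metres (1° lat = 111200 m, cos φ = 0.482839): observed ΔN = 368.1 m, observed ΔE = 439.7 m.
Subtracting the expected shift leaves a residual of 368.1 − (336) = 32.1 m north and 439.7 − (478) = -38.3 m east.
Residual distance = √(32.1² + (-38.3)²) = 49.9 m.

50 m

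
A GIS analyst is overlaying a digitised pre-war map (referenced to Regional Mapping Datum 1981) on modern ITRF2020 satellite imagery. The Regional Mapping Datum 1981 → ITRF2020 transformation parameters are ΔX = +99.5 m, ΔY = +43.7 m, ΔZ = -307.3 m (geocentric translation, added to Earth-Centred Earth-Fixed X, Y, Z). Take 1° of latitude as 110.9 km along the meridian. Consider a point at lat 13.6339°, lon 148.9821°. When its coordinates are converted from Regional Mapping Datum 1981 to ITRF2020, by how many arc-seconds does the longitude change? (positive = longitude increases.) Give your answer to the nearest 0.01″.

Δλ = -2.96″

sin φ = 0.235717, cos φ = 0.971822, sin λ = 0.515306, cos λ = -0.857006.
East component: ΔE = −sin λ·ΔX + cos λ·ΔY = −(0.515306)(99.5) + (-0.857006)(43.7) = -88.72 m.
1° of latitude spans 110900 m; at latitude φ, 1° of longitude spans that × cos φ = 107775.0 m, so Δλ = -88.72 / 107775.0 × 3600 = -2.964″.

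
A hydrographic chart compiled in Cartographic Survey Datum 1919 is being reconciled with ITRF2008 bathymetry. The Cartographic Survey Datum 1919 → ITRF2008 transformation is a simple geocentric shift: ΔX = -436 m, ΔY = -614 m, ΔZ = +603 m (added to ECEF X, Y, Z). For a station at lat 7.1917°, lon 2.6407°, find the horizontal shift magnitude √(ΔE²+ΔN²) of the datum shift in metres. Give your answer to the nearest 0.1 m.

884.7 m

The local east axis at (φ, λ) is (−sin λ, cos λ, 0), so ΔE = −sin(2.6407°)·(-436) + cos(2.6407°)·(-614) = -593.26 m.
The local north axis is (−sin φ cos λ, −sin φ sin λ, cos φ), giving ΔN = 54.525 + 3.541 + 598.256 = 656.32 m.
Horizontal magnitude = √(ΔE² + ΔN²) = √((-593.26)² + 656.32²) = 884.71 m.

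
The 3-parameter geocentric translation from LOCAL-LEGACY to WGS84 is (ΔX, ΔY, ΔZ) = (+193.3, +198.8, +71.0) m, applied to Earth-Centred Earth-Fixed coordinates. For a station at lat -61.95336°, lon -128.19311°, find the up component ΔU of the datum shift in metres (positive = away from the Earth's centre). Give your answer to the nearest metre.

ΔU = -192 m

At φ = -61.95336°, λ = -128.19311°: sin φ = -0.882565, cos φ = 0.470190, sin λ = -0.785931, cos λ = -0.618314.
ΔU = cos φ cos λ·ΔX + cos φ sin λ·ΔY + sin φ·ΔZ = (0.470190)(-0.618314)(193.3) + (0.470190)(-0.785931)(198.8) + (-0.882565)(71.0) = -192.32 m.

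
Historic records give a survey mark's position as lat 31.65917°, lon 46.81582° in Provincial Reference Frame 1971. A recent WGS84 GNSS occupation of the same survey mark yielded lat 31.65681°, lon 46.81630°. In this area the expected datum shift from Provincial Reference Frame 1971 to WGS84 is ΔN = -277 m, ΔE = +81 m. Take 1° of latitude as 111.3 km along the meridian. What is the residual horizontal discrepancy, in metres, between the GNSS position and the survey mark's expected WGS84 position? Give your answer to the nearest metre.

Observed coordinate differences: Δφ = -0.00236°, Δλ = +0.00048°.
Converting to metres (1° lat = 111300 m, cos φ = 0.851185): observed ΔN = -262.7 m, observed ΔE = 45.5 m.
Subtracting the expected shift leaves a residual of -262.7 − (-277) = 14.3 m north and 45.5 − (81) = -35.5 m east.
Residual distance = √(14.3² + (-35.5)²) = 38.3 m.

38 m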